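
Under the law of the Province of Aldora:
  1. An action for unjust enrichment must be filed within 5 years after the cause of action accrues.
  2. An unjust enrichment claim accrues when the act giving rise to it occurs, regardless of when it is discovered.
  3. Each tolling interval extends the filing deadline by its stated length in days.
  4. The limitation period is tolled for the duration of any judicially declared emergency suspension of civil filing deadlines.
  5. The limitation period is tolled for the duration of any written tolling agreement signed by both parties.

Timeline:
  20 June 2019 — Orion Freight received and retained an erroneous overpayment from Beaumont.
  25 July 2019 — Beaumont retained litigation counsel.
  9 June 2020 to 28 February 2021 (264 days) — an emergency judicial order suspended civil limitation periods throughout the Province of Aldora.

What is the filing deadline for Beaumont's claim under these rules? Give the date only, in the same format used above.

The cause of action accrued on 20 June 2019, the date of the act.
5 years from 20 June 2019 is 20 June 2024.
The emergency suspension of filing deadlines from 9 June 2020 to 28 February 2021 tolled the period for 264 days, extending the deadline to 11 March 2025.
The other events in the timeline have no effect on the limitation period under the stated rules.

11 March 2025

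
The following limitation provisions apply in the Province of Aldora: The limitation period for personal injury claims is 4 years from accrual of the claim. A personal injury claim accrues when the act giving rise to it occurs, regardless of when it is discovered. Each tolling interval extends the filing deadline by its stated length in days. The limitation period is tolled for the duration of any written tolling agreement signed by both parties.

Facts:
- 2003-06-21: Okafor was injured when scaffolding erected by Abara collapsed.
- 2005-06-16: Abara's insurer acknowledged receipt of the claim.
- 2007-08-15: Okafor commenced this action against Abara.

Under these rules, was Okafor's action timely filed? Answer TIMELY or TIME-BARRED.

TIME-BARRED

The claim accrued on 2003-06-21, the date of the act.
The untolled deadline — 4 years after 2003-06-21 — is 2007-06-21.
The other events in the timeline have no effect on the limitation period under the stated rules.
The 2007-08-15 filing falls after the 2007-06-21 deadline; the claim is time-barred.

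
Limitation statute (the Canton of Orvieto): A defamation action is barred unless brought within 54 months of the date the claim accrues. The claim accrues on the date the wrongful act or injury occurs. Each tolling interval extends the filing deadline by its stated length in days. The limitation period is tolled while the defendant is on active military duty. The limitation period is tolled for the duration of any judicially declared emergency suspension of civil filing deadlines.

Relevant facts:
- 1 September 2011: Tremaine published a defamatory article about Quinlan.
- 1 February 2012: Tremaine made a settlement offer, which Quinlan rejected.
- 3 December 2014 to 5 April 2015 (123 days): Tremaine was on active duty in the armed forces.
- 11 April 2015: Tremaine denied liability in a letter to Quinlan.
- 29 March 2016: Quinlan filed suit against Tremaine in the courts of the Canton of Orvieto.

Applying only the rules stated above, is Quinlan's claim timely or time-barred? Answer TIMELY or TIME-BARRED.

The limitation period began to run on 1 September 2011.
Adding the 54 months base period to 1 September 2011 gives a deadline of 1 March 2016, before any tolling.
The defendant's active military service from 3 December 2014 to 5 April 2015 tolled the period for 123 days, extending the deadline to 2 July 2016.
Nothing else in the chronology tolls or restarts the period.
Quinlan filed on 29 March 2016, before the 2 July 2016 deadline, so the action is timely.

TIMELY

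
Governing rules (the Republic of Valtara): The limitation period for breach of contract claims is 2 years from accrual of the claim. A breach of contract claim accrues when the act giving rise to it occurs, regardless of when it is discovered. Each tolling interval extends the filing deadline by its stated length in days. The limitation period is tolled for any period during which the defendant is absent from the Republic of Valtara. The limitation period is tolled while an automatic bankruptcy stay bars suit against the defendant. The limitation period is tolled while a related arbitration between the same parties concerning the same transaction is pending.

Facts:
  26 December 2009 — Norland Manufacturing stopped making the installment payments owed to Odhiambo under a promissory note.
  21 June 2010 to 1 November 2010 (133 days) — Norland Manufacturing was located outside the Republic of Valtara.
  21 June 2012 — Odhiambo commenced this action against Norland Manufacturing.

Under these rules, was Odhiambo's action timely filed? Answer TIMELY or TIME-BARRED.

The claim accrued on 26 December 2009, when the wrongful act occurred.
The untolled deadline — 2 years after 26 December 2009 — is 26 December 2011.
The period was tolled for 133 days by the defendant's absence from the jurisdiction (21 June 2010 to 1 November 2010), pushing the deadline to 7 May 2012.
The 21 June 2012 filing falls after the 7 May 2012 deadline; the claim is time-barred.

TIME-BARRED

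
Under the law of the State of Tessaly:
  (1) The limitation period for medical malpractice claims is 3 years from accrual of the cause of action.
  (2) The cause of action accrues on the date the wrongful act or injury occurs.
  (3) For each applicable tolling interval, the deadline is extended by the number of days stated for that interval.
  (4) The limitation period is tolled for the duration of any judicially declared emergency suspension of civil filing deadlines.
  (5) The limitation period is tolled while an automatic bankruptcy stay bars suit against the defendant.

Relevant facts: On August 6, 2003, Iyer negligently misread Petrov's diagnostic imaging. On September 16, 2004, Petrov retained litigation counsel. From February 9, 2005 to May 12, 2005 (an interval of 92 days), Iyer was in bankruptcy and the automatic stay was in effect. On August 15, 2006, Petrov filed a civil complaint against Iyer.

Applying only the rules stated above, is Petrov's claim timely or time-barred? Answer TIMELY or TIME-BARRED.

The limitation period began to run on August 6, 2003.
Adding the 3 years base period to August 6, 2003 gives a deadline of August 6, 2006, before any tolling.
The automatic bankruptcy stay from February 9, 2005 to May 12, 2005 tolled the period for 92 days, extending the deadline to November 6, 2006.
None of the other events listed affects the running of the period under the stated rules.
Filing on August 15, 2006 beat the November 6, 2006 deadline — the action is timely.

TIMELY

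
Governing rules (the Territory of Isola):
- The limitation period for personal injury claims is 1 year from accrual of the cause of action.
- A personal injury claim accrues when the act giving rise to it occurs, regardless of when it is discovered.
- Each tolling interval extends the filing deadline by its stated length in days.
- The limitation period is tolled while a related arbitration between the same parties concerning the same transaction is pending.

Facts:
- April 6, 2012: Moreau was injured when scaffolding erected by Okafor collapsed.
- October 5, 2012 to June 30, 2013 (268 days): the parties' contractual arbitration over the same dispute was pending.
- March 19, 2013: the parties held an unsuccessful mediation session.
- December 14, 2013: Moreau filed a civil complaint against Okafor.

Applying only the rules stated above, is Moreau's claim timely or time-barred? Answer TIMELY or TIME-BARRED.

TIMELY

The limitation period began to run on April 6, 2012.
The untolled deadline — 1 year after April 6, 2012 — is April 6, 2013.
The period was tolled for 268 days by the pending related arbitration (October 5, 2012 to June 30, 2013), pushing the deadline to December 30, 2013.
Nothing else in the chronology tolls or restarts the period.
The December 14, 2013 filing precedes the December 30, 2013 deadline; the claim is timely.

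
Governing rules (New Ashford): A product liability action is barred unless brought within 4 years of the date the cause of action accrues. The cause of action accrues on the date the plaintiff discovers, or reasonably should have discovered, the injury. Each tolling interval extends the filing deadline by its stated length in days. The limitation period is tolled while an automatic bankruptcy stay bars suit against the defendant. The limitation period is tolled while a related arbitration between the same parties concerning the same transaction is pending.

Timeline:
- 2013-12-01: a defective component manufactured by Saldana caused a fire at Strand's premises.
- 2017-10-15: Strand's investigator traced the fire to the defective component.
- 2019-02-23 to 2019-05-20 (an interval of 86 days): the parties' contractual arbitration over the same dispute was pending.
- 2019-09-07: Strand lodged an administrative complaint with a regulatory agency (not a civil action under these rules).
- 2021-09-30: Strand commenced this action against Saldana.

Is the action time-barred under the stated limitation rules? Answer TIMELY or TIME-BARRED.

TIMELY

The claim did not accrue until Strand discovered the injury on 2017-10-15; the 2013-12-01 act date does not start the clock under the stated rule.
The untolled deadline — 4 years after 2017-10-15 — is 2021-10-15.
The period was tolled for 86 days by the pending related arbitration (2019-02-23 to 2019-05-20), pushing the deadline to 2022-01-09.
None of the other events listed affects the running of the period under the stated rules.
Filing on 2021-09-30 beat the 2022-01-09 deadline — the action is timely.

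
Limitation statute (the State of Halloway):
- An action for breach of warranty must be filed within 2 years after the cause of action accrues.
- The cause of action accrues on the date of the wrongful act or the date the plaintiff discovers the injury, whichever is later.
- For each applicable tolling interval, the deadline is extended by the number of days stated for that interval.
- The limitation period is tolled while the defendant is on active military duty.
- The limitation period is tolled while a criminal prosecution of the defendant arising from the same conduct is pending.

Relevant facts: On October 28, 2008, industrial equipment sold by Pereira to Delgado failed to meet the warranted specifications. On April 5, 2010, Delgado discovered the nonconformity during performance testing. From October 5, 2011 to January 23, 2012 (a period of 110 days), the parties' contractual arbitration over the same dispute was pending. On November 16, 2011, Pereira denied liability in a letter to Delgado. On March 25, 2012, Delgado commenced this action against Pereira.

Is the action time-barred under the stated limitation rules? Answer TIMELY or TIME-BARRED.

Taking the later of the act (October 28, 2008) and discovery (April 5, 2010), the claim accrued on April 5, 2010.
Adding the 2 years base period to April 5, 2010 gives a deadline of April 5, 2012, before any tolling.
The pending related arbitration from October 5, 2011 to January 23, 2012 does not toll the period, because no stated rule makes a pending arbitration a tolling event.
The other events in the timeline have no effect on the limitation period under the stated rules.
Delgado filed on March 25, 2012, before the April 5, 2012 deadline, so the action is timely.

TIMELY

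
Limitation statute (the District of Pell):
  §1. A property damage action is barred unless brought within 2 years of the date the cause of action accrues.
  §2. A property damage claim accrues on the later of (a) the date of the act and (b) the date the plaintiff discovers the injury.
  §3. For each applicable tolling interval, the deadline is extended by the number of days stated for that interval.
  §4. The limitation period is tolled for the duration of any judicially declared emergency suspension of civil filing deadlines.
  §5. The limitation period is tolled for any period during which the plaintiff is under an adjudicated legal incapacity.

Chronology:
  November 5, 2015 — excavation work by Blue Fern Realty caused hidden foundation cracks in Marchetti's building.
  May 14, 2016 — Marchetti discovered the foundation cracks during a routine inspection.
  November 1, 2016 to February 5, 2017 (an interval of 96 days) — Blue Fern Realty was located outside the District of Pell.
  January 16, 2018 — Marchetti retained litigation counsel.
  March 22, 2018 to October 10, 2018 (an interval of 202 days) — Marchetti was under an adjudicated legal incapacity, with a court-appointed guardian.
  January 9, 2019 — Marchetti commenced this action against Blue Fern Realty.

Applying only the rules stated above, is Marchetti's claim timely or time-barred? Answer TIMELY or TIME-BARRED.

TIME-BARRED

Taking the later of the act (November 5, 2015) and discovery (May 14, 2016), the claim accrued on May 14, 2016.
Adding the 2 years base period to May 14, 2016 gives a deadline of May 14, 2018, before any tolling.
The period was tolled for 202 days by the plaintiff's legal incapacity (March 22, 2018 to October 10, 2018), pushing the deadline to December 2, 2018.
No stated provision tolls the period for the defendant's absence, so the interval from November 1, 2016 to February 5, 2017 has no effect on the deadline.
None of the other events listed affects the running of the period under the stated rules.
The January 9, 2019 filing falls after the December 2, 2018 deadline; the claim is time-barred.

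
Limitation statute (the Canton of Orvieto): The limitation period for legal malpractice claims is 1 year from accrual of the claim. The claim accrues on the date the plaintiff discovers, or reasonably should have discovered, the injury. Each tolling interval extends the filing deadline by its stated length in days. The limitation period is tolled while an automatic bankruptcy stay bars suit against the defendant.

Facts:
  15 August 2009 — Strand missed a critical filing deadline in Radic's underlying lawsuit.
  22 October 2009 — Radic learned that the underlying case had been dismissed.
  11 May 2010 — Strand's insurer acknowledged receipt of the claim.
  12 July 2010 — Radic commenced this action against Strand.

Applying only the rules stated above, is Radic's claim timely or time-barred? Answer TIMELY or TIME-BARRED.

The claim did not accrue until Radic discovered the injury on 22 October 2009; the 15 August 2009 act date does not start the clock under the stated rule.
Adding the 1 year base period to 22 October 2009 gives a deadline of 22 October 2010, before any tolling.
Nothing else in the chronology tolls or restarts the period.
Filing on 12 July 2010 beat the 22 October 2010 deadline — the action is timely.

TIMELY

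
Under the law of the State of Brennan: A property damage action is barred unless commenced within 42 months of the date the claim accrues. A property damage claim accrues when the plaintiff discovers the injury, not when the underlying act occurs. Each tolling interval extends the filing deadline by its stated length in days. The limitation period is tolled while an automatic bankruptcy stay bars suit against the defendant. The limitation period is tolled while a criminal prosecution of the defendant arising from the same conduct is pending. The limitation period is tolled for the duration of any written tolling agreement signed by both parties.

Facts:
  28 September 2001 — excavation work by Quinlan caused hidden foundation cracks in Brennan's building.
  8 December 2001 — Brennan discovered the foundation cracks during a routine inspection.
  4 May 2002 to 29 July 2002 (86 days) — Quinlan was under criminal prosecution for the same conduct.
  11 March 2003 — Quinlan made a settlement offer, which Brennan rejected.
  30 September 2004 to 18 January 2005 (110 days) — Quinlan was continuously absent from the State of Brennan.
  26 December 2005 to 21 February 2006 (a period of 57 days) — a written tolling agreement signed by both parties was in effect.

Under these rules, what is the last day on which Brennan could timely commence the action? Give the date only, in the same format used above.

2 September 2005

The claim did not accrue until Brennan discovered the injury on 8 December 2001; the 28 September 2001 act date does not start the clock under the stated rule.
42 months from 8 December 2001 is 8 June 2005.
The period was tolled for 86 days by the pending criminal prosecution (4 May 2002 to 29 July 2002), pushing the deadline to 2 September 2005.
The written tolling agreement starting 26 December 2005 came too late — the period had run on 2 September 2005 — and so does not extend the deadline.
No stated provision tolls the period for the defendant's absence, so the interval from 30 September 2004 to 18 January 2005 has no effect on the deadline.
The other events in the timeline have no effect on the limitation period under the stated rules.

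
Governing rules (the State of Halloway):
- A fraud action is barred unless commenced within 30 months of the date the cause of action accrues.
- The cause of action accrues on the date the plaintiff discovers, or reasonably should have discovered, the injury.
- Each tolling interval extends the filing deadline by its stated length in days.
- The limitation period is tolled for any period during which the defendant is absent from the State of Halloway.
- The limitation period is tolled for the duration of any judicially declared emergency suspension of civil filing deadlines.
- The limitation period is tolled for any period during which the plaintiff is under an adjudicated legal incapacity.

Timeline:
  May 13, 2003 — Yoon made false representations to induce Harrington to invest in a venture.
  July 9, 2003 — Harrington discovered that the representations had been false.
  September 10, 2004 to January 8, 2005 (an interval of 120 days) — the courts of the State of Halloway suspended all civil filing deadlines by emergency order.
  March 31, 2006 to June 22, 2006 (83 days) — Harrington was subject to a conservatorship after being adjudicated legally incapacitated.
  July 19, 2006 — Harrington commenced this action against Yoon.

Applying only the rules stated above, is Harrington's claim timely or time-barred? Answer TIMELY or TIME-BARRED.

Accrual is tied to discovery, so the period began on July 9, 2003 rather than on May 13, 2003 when the act occurred.
The untolled deadline — 30 months after July 9, 2003 — is January 9, 2006.
Because the emergency suspension of filing deadlines ran from September 10, 2004 to January 8, 2005, the deadline is extended by 120 days to May 9, 2006.
The period was tolled for 83 days by the plaintiff's legal incapacity (March 31, 2006 to June 22, 2006), pushing the deadline to July 31, 2006.
Harrington filed on July 19, 2006, before the July 31, 2006 deadline, so the action is timely.

TIMELY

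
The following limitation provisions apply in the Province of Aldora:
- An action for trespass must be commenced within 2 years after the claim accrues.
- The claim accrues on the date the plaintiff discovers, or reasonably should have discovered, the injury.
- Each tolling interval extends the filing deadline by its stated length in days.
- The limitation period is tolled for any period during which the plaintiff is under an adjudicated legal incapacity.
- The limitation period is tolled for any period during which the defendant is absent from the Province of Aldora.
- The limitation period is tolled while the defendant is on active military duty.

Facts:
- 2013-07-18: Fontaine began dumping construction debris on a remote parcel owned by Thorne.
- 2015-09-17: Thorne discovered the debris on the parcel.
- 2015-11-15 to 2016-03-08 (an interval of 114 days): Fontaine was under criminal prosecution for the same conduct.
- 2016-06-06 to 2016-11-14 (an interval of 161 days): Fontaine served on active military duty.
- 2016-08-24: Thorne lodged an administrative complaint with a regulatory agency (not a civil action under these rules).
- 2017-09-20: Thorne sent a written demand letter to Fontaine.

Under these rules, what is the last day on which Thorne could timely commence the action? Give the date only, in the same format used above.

2018-02-25

Accrual is tied to discovery, so the period began on 2015-09-17 rather than on 2013-07-18 when the act occurred.
Adding the 2 years base period to 2015-09-17 gives a deadline of 2017-09-17, before any tolling.
Because the defendant's active military service ran from 2016-06-06 to 2016-11-14, the deadline is extended by 161 days to 2018-02-25.
Although a criminal prosecution ran from 2015-11-15 to 2016-03-08, the stated rules do not make that a tolling event, so it is disregarded.
The other events in the timeline have no effect on the limitation period under the stated rules.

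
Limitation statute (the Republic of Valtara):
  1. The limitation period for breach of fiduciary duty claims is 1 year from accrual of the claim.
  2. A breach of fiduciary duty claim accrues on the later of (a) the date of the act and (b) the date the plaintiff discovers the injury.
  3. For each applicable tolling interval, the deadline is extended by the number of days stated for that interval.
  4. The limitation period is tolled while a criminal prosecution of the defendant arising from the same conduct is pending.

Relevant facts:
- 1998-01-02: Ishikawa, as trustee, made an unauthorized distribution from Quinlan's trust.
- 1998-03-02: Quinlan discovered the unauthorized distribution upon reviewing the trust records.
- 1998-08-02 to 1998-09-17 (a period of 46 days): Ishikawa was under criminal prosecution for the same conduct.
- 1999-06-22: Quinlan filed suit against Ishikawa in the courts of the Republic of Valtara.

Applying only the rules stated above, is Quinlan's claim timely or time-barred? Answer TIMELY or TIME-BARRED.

TIME-BARRED

The claim accrued on 1998-03-02 — the later of the 1998-01-02 act and the 1998-03-02 discovery.
1 year from 1998-03-02 is 1999-03-02.
Because the pending criminal prosecution ran from 1998-08-02 to 1998-09-17, the deadline is extended by 46 days to 1999-04-17.
Quinlan filed on 1999-06-22, after the 1999-04-17 deadline, so the action is time-barred.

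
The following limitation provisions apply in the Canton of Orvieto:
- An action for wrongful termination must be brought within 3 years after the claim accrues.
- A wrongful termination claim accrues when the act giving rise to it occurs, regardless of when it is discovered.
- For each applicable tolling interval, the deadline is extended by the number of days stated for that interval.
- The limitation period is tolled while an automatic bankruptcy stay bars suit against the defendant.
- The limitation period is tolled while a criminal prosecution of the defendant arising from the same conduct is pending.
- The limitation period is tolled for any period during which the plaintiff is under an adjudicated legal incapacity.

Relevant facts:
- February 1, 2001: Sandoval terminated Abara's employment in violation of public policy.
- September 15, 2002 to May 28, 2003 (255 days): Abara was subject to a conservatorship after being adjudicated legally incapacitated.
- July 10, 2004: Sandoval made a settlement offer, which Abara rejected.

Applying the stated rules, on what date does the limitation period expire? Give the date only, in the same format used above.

October 13, 2004

The limitation period began to run on February 1, 2001.
The untolled deadline — 3 years after February 1, 2001 — is February 1, 2004.
The period was tolled for 255 days by the plaintiff's legal incapacity (September 15, 2002 to May 28, 2003), pushing the deadline to October 13, 2004.
The other events in the timeline have no effect on the limitation period under the stated rules.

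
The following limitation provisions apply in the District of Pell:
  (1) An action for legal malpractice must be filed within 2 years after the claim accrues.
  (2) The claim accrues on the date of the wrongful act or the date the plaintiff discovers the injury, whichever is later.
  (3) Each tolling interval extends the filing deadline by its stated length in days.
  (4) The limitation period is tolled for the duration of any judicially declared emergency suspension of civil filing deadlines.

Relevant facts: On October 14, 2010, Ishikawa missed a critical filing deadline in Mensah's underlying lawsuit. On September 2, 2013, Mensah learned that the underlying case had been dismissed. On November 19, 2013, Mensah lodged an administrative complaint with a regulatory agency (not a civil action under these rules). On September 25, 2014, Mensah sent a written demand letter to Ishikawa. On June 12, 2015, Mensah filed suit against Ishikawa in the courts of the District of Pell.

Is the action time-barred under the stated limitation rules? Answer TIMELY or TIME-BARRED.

Because discovery on September 2, 2013 post-dates the October 14, 2010 act, accrual under the later-of rule falls on September 2, 2013.
Adding the 2 years base period to September 2, 2013 gives a deadline of September 2, 2015, before any tolling.
The other events in the timeline have no effect on the limitation period under the stated rules.
Mensah filed on June 12, 2015, before the September 2, 2015 deadline, so the action is timely.

TIMELY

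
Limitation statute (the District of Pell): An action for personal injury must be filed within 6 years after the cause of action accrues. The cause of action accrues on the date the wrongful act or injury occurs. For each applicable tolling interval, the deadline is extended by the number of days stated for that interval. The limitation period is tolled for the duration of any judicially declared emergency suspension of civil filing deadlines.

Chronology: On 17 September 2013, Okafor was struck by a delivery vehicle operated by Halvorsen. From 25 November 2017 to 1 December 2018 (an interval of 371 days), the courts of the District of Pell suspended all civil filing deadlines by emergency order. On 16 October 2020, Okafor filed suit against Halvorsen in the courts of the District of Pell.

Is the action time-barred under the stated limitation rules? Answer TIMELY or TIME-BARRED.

The limitation period began to run on 17 September 2013.
Adding the 6 years base period to 17 September 2013 gives a deadline of 17 September 2019, before any tolling.
Because the emergency suspension of filing deadlines ran from 25 November 2017 to 1 December 2018, the deadline is extended by 371 days to 22 September 2020.
The 16 October 2020 filing falls after the 22 September 2020 deadline; the claim is time-barred.

TIME-BARRED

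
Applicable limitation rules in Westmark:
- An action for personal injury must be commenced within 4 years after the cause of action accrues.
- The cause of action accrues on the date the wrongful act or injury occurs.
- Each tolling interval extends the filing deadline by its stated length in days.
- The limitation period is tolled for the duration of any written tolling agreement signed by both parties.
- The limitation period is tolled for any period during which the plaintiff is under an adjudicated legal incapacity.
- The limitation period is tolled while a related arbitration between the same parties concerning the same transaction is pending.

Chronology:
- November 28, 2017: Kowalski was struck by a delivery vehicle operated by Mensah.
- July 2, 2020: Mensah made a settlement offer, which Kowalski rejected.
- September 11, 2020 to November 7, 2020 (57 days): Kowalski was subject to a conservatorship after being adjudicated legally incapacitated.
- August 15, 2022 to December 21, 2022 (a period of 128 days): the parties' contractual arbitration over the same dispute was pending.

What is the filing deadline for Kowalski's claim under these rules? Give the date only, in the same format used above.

January 24, 2022

The claim accrued on November 28, 2017, when the wrongful act occurred.
The untolled deadline — 4 years after November 28, 2017 — is November 28, 2021.
Because the plaintiff's legal incapacity ran from September 11, 2020 to November 7, 2020, the deadline is extended by 57 days to January 24, 2022.
By the time the pending related arbitration began on August 15, 2022, the limitation period had already expired on January 24, 2022; that interval cannot revive it.
None of the other events listed affects the running of the period under the stated rules.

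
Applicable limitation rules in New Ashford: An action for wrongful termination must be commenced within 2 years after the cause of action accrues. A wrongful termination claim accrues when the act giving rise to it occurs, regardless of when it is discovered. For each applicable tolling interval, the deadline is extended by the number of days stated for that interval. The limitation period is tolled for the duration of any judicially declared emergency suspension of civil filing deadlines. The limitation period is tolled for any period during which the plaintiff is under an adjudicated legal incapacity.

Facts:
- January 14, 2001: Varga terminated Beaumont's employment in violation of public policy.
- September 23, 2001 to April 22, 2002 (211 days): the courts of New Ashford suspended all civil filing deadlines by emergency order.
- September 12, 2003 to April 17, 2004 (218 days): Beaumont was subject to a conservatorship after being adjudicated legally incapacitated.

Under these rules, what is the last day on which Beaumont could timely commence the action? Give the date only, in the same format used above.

The cause of action accrued on January 14, 2001, the date of the act.
The untolled deadline — 2 years after January 14, 2001 — is January 14, 2003.
Because the emergency suspension of filing deadlines ran from September 23, 2001 to April 22, 2002, the deadline is extended by 211 days to August 13, 2003.
The plaintiff's legal incapacity from September 12, 2003 to April 17, 2004 began after the period had already run on August 13, 2003, so it has no tolling effect.

August 13, 2003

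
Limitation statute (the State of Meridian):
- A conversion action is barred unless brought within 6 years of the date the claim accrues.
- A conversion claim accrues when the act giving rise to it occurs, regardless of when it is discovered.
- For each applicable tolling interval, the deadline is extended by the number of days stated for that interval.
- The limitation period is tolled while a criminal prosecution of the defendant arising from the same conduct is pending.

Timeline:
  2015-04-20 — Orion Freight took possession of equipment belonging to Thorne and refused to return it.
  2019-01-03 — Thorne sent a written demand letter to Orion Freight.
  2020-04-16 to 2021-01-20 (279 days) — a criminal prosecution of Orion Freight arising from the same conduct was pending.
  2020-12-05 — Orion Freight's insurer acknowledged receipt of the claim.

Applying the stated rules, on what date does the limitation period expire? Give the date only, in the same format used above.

2022-01-24

The claim accrued on 2015-04-20, when the wrongful act occurred.
The untolled deadline — 6 years after 2015-04-20 — is 2021-04-20.
Because the pending criminal prosecution ran from 2020-04-16 to 2021-01-20, the deadline is extended by 279 days to 2022-01-24.
The other events in the timeline have no effect on the limitation period under the stated rules.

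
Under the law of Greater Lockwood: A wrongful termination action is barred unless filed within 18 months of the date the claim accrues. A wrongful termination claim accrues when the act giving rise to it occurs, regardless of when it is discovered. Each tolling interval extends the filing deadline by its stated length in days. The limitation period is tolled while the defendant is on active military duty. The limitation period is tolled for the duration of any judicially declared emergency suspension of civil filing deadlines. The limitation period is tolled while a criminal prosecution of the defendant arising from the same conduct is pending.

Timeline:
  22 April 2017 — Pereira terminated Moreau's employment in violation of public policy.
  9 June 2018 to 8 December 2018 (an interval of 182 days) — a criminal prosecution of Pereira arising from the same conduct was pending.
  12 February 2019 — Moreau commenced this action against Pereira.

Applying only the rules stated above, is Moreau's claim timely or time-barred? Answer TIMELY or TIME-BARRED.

TIMELY

The limitation period began to run on 22 April 2017.
18 months from 22 April 2017 is 22 October 2018.
The period was tolled for 182 days by the pending criminal prosecution (9 June 2018 to 8 December 2018), pushing the deadline to 22 April 2019.
The 12 February 2019 filing precedes the 22 April 2019 deadline; the claim is timely.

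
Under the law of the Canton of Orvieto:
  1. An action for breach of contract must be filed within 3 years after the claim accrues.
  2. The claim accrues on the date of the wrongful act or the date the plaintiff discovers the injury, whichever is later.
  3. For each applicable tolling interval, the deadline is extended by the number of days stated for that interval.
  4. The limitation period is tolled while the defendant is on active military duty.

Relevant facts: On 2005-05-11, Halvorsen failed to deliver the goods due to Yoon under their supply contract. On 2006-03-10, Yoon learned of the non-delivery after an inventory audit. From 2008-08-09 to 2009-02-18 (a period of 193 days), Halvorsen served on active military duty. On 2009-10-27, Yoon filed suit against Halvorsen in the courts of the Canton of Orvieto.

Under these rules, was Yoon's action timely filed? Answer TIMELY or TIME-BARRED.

The claim accrued on 2006-03-10 — the later of the 2005-05-11 act and the 2006-03-10 discovery.
3 years from 2006-03-10 is 2009-03-10.
The defendant's active military service from 2008-08-09 to 2009-02-18 tolled the period for 193 days, extending the deadline to 2009-09-19.
The 2009-10-27 filing falls after the 2009-09-19 deadline; the claim is time-barred.

TIME-BARRED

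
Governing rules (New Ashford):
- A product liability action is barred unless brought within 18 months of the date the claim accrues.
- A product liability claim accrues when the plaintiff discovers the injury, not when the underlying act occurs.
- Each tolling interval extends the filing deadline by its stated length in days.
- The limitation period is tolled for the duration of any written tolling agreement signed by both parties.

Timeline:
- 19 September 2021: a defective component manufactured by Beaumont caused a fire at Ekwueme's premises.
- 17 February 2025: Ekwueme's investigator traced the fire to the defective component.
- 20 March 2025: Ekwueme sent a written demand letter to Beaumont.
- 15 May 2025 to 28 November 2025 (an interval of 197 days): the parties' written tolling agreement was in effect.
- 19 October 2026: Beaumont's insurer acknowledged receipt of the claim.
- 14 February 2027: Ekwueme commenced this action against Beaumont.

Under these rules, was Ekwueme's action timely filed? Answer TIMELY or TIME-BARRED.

TIMELY

Under the discovery rule, the claim accrued on 17 February 2025, when Ekwueme discovered the injury — not on the 19 September 2021 date of the underlying act.
The untolled deadline — 18 months after 17 February 2025 — is 17 August 2026.
The period was tolled for 197 days by the written tolling agreement (15 May 2025 to 28 November 2025), pushing the deadline to 2 March 2027.
Nothing else in the chronology tolls or restarts the period.
Filing on 14 February 2027 beat the 2 March 2027 deadline — the action is timely.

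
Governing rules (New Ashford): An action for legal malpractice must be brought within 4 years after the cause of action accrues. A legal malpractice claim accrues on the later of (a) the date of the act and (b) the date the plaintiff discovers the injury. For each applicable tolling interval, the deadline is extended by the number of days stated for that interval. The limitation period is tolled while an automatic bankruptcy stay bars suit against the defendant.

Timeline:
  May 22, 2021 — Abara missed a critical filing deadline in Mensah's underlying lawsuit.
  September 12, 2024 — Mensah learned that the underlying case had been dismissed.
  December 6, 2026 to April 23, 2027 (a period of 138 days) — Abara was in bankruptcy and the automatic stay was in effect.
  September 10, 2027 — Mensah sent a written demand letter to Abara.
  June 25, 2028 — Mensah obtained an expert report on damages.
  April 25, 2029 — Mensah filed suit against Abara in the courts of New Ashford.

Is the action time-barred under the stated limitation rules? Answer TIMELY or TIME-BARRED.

TIME-BARRED

Taking the later of the act (May 22, 2021) and discovery (September 12, 2024), the claim accrued on September 12, 2024.
The untolled deadline — 4 years after September 12, 2024 — is September 12, 2028.
The period was tolled for 138 days by the automatic bankruptcy stay (December 6, 2026 to April 23, 2027), pushing the deadline to January 28, 2029.
None of the other events listed affects the running of the period under the stated rules.
The April 25, 2029 filing falls after the January 28, 2029 deadline; the claim is time-barred.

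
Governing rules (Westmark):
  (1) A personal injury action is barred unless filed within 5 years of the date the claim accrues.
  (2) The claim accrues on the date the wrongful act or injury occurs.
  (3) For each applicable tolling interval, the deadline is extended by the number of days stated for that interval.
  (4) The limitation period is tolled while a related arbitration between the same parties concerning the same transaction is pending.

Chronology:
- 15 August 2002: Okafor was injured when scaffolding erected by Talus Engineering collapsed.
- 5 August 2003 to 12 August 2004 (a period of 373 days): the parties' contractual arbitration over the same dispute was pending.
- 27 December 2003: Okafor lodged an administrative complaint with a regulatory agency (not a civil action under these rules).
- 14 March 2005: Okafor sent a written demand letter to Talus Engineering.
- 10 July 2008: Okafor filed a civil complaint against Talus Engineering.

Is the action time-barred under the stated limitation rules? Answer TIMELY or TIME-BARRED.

The claim accrued on 15 August 2002, the date of the act.
5 years from 15 August 2002 is 15 August 2007.
Because the pending related arbitration ran from 5 August 2003 to 12 August 2004, the deadline is extended by 373 days to 22 August 2008.
The other events in the timeline have no effect on the limitation period under the stated rules.
The 10 July 2008 filing precedes the 22 August 2008 deadline; the claim is timely.

TIMELY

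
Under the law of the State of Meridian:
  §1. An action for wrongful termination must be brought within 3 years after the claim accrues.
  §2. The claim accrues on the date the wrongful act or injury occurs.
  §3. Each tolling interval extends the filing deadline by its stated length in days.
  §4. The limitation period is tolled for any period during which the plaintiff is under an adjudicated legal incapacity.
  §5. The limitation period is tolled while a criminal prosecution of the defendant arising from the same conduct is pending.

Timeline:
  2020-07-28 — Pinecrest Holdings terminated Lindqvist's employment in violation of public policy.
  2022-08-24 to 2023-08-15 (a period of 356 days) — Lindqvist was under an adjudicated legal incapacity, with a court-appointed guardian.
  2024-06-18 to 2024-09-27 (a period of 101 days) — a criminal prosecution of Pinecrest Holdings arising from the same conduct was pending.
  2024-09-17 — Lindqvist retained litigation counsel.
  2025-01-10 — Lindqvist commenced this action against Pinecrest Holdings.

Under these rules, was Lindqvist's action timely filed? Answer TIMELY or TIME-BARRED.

The limitation period began to run on 2020-07-28.
Adding the 3 years base period to 2020-07-28 gives a deadline of 2023-07-28, before any tolling.
The period was tolled for 356 days by the plaintiff's legal incapacity (2022-08-24 to 2023-08-15), pushing the deadline to 2024-07-18.
The pending criminal prosecution from 2024-06-18 to 2024-09-27 tolled the period for 101 days, extending the deadline to 2024-10-27.
Nothing else in the chronology tolls or restarts the period.
The 2025-01-10 filing falls after the 2024-10-27 deadline; the claim is time-barred.

TIME-BARRED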